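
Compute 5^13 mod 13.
Using Fermat: 5^{12} ≡ 1 (mod 13). 13 ≡ 1 (mod 12). So 5^{13} ≡ 5^{1} ≡ 5 (mod 13)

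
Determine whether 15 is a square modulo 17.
By Euler's criterion: 15^{8} ≡ 1 (mod 17). Since this equals 1, 15 is a QR.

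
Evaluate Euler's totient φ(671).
600

Prime factorization: 671 = 11 × 61
Using the formula φ(n) = n × Π(1 - 1/p) for each prime factor p:
φ(671) = 671 × (1 - 1/11) × (1 - 1/61)
φ(671) = 600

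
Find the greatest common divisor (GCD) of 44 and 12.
4

Using the Euclidean algorithm:
44 = 3 × 12 + 8
12 = 1 × 8 + 4
8 = 2 × 4 + 0

GCD(44, 12) = 4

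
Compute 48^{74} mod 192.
0

Using successive squaring:
Binary expansion of 74: 1001010
Powers of 48 mod 192 (each is the square of the previous):
  48^1 ≡ 48 (mod 192)
  48^2 ≡ 48² = 2304 ≡ 0 (mod 192)
  48^4 ≡ 0² = 0 ≡ 0 (mod 192)
  48^8 ≡ 0² = 0 ≡ 0 (mod 192)
  48^16 ≡ 0² = 0 ≡ 0 (mod 192)
  48^32 ≡ 0² = 0 ≡ 0 (mod 192)
  48^64 ≡ 0² = 0 ≡ 0 (mod 192)
74 = 64 + 8 + 2, so 48^74 = 48^64 × 48^8 × 48^2 ≡ 0 × 0 × 0 (mod 192)
Multiplying step by step:
  0 × 0 = 0 ≡ 0 (mod 192)
  0 × 0 = 0 ≡ 0 (mod 192)
Result: 48^74 ≡ 0 (mod 192)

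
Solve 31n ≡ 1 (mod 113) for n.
62

Using Extended Euclidean Algorithm:
gcd(31, 113) = 1
Bezout coefficients: 31 × -51 + 113 × 14 = 1
So 31 × -51 ≡ 1 (mod 113)
The inverse is -51 mod 113 = 62
Verification: 31 × 62 = 1922 = 17 × 113 + 1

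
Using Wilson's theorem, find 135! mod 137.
(136)! = (135)! × (136) ≡ -1 (mod 137). So (135)! ≡ -1 × (136)^(-1) ≡ (-1)×(-1) = 1 (mod 137)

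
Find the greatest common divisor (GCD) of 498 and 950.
2

Using the Euclidean algorithm:
498 = 0 × 950 + 498
950 = 1 × 498 + 452
498 = 1 × 452 + 46
452 = 9 × 46 + 38
46 = 1 × 38 + 8
38 = 4 × 8 + 6
8 = 1 × 6 + 2
6 = 3 × 2 + 0

GCD(498, 950) = 2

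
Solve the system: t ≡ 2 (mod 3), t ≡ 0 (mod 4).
M = 3 × 4 = 12. M₁ = 4, y₁ ≡ 1 (mod 3). M₂ = 3, y₂ ≡ 3 (mod 4). t = 2×4×1 + 0×3×3 ≡ 8 (mod 12)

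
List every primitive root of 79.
Primitive roots mod 79: {3, 6, 7, 28, 29, 30, 34, 35, 37, 39, 43, 47, 48, 53, 54, 59, 60, 63, 66, 68, 70, 74, 75, 77}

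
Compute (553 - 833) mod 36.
8

(553 - 833) = -280
-280 mod 36 = 8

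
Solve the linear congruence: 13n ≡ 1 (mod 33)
28

Since gcd(13, 33) = 1 divides 1, a solution exists.
Multiply both sides by the inverse of 13 mod 33:
  13^(-1) mod 33 = 28
  x ≡ 28 × 1 ≡ 28 ≡ 28 (mod 33)
Verification: 13 × 28 = 364 = 11 × 33 + 1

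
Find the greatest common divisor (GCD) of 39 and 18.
3

Using the Euclidean algorithm:
39 = 2 × 18 + 3
18 = 6 × 3 + 0

GCD(39, 18) = 3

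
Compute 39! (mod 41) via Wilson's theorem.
(40)! = (39)! × (40) ≡ -1 (mod 41). So (39)! ≡ -1 × (40)^(-1) ≡ (-1)×(-1) = 1 (mod 41)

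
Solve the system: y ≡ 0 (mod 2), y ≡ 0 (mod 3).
M = 2 × 3 = 6. M₁ = 3, y₁ ≡ 1 (mod 2). M₂ = 2, y₂ ≡ 2 (mod 3). y = 0×3×1 + 0×2×2 ≡ 0 (mod 6)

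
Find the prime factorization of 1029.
3 × 7^3

Divide by primes starting from smallest:
1029 ÷ 3 = 343
343 ÷ 7 = 49
49 ÷ 7 = 7
7 ÷ 7 = 1

1029 = 3 × 7^3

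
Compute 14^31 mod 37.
Using repeated squaring. 31 = 16 + 8 + 4 + 2 + 1 (binary 11111). Repeated squaring mod 37: 14^1 ≡ 14; 14^2 ≡ 14² = 196 ≡ 11; 14^4 ≡ 11² = 121 ≡ 10; 14^8 ≡ 10² = 100 ≡ 26; 14^16 ≡ 26² = 676 ≡ 10. Multiply: 14^31 = 14^16 × 14^8 × 14^4 × 14^2 × 14^1 ≡ 10 × 26 × 10 × 11 × 14 (mod 37): 10 × 26 = 260 ≡ 1; 1 × 10 = 10 ≡ 10; 10 × 11 = 110 ≡ 36; 36 × 14 = 504 ≡ 23. So 14^31 ≡ 23 (mod 37).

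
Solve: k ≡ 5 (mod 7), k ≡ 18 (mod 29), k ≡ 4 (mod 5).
M = 7 × 29 × 5 = 1015. M₁ = 145, y₁ ≡ 3 (mod 7). M₂ = 35, y₂ ≡ 5 (mod 29). M₃ = 203, y₃ ≡ 2 (mod 5). k = 5×145×3 + 18×35×5 + 4×203×2 ≡ 859 (mod 1015)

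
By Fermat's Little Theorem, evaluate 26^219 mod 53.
By Fermat: 26^{52} ≡ 1 (mod 53). 219 = 4×52 + 11. So 26^{219} ≡ 26^{11} ≡ 14 (mod 53)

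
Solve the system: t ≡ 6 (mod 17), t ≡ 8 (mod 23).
M = 17 × 23 = 391. M₁ = 23, y₁ ≡ 3 (mod 17). M₂ = 17, y₂ ≡ 19 (mod 23). t = 6×23×3 + 8×17×19 ≡ 261 (mod 391)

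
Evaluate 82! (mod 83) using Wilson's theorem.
By Wilson's theorem, (82)! ≡ -1 ≡ 82 (mod 83)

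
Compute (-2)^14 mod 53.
Using repeated squaring. (-2) ≡ 51 (mod 53). 14 = 8 + 4 + 2 (binary 1110). Repeated squaring mod 53: 51^1 ≡ 51; 51^2 ≡ 51² = 2601 ≡ 4; 51^4 ≡ 4² = 16 ≡ 16; 51^8 ≡ 16² = 256 ≡ 44. Multiply: (-2)^14 ≡ 51^8 × 51^4 × 51^2 ≡ 44 × 16 × 4 (mod 53): 44 × 16 = 704 ≡ 15; 15 × 4 = 60 ≡ 7. So (-2)^14 ≡ 7 (mod 53).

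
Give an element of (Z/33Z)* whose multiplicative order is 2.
10 has order 2 mod 33 since 10^{2} ≡ 1 (mod 33) and no smaller power works.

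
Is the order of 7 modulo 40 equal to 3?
No, the actual order is 4, not 3.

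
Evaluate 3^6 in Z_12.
6 = 4 + 2 (binary 110). Repeated squaring mod 12: 3^1 ≡ 3; 3^2 ≡ 3² = 9 ≡ 9; 3^4 ≡ 9² = 81 ≡ 9. Multiply: 3^6 = 3^4 × 3^2 ≡ 9 × 9 (mod 12): 9 × 9 = 81 ≡ 9. So 3^6 ≡ 9 (mod 12).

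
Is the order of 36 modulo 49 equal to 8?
No, the actual order is 7, not 8.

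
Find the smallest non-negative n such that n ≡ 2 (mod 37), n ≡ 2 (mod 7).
2

Using the Chinese Remainder Theorem:
M = product of moduli = 259
For equation 1: M_1 = 7, 7 ≡ 7 (mod 37), inverse of 7 mod 37 is 16 (check: 7 × 16 = 112 ≡ 1 (mod 37))
For equation 2: M_2 = 37, 37 ≡ 2 (mod 7), inverse of 37 mod 7 is 4 (check: 2 × 4 = 8 ≡ 1 (mod 7))
Combine: n ≡ Σ r_i×M_i×(M_i⁻¹ mod m_i) = 2×7×16 + 2×37×4 = 224 + 296 = 520
520 mod 259 = 2
n ≡ 2 (mod 259)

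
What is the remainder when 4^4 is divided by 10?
4 = 4 (binary 100). Repeated squaring mod 10: 4^1 ≡ 4; 4^2 ≡ 4² = 16 ≡ 6; 4^4 ≡ 6² = 36 ≡ 6. So 4^4 ≡ 6 (mod 10).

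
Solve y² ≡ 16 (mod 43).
The square roots of 16 mod 43 are 4 and 39. Verify: 4² = 16 ≡ 16 (mod 43)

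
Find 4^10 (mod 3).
4 ≡ 1 (mod 3). 10 = 8 + 2 (binary 1010). Repeated squaring mod 3: 1^1 ≡ 1; 1^2 ≡ 1² = 1 ≡ 1; 1^4 ≡ 1² = 1 ≡ 1; 1^8 ≡ 1² = 1 ≡ 1. Multiply: 4^10 ≡ 1^8 × 1^2 ≡ 1 × 1 (mod 3): 1 × 1 = 1 ≡ 1. So 4^10 ≡ 1 (mod 3).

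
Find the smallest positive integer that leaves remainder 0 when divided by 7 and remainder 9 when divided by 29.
M = 7 × 29 = 203. M₁ = 29, y₁ ≡ 1 (mod 7). M₂ = 7, y₂ ≡ 25 (mod 29). x = 0×29×1 + 9×7×25 ≡ 154 (mod 203). The smallest positive such number is 154.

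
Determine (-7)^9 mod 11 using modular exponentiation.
(-7) ≡ 4 (mod 11). 9 = 8 + 1 (binary 1001). Repeated squaring mod 11: 4^1 ≡ 4; 4^2 ≡ 4² = 16 ≡ 5; 4^4 ≡ 5² = 25 ≡ 3; 4^8 ≡ 3² = 9 ≡ 9. Multiply: (-7)^9 ≡ 4^8 × 4^1 ≡ 9 × 4 (mod 11): 9 × 4 = 36 ≡ 3. So (-7)^9 ≡ 3 (mod 11).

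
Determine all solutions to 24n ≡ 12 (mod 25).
13

Since gcd(24, 25) = 1 divides 12, a solution exists.
Multiply both sides by the inverse of 24 mod 25:
  24^(-1) mod 25 = 24
  x ≡ 24 × 12 ≡ 288 ≡ 13 (mod 25)
Verification: 24 × 13 = 312 = 12 × 25 + 12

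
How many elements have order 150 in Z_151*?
Number of primitive roots mod 151 = φ(150) = 40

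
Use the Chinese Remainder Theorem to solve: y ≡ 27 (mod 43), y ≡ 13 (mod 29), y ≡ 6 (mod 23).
11207

Using the Chinese Remainder Theorem:
M = product of moduli = 28681
For equation 1: M_1 = 667, 667 ≡ 22 (mod 43), inverse of 667 mod 43 is 2 (check: 22 × 2 = 44 ≡ 1 (mod 43))
For equation 2: M_2 = 989, 989 ≡ 3 (mod 29), inverse of 989 mod 29 is 10 (check: 3 × 10 = 30 ≡ 1 (mod 29))
For equation 3: M_3 = 1247, 1247 ≡ 5 (mod 23), inverse of 1247 mod 23 is 14 (check: 5 × 14 = 70 ≡ 1 (mod 23))
Combine: y ≡ Σ r_i×M_i×(M_i⁻¹ mod m_i) = 27×667×2 + 13×989×10 + 6×1247×14 = 36018 + 128570 + 104748 = 269336
269336 mod 28681 = 11207
y ≡ 11207 (mod 28681)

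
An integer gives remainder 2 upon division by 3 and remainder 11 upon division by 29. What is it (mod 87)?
M = 3 × 29 = 87. M₁ = 29, y₁ ≡ 2 (mod 3). M₂ = 3, y₂ ≡ 10 (mod 29). t = 2×29×2 + 11×3×10 ≡ 11 (mod 87). The smallest positive such number is 11.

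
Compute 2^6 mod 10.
6 = 4 + 2 (binary 110). Repeated squaring mod 10: 2^1 ≡ 2; 2^2 ≡ 2² = 4 ≡ 4; 2^4 ≡ 4² = 16 ≡ 6. Multiply: 2^6 = 2^4 × 2^2 ≡ 6 × 4 (mod 10): 6 × 4 = 24 ≡ 4. So 2^6 ≡ 4 (mod 10).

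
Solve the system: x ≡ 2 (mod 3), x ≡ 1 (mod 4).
M = 3 × 4 = 12. M₁ = 4, y₁ ≡ 1 (mod 3). M₂ = 3, y₂ ≡ 3 (mod 4). x = 2×4×1 + 1×3×3 ≡ 5 (mod 12)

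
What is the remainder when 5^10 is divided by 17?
10 = 8 + 2 (binary 1010). Repeated squaring mod 17: 5^1 ≡ 5; 5^2 ≡ 5² = 25 ≡ 8; 5^4 ≡ 8² = 64 ≡ 13; 5^8 ≡ 13² = 169 ≡ 16. Multiply: 5^10 = 5^8 × 5^2 ≡ 16 × 8 (mod 17): 16 × 8 = 128 ≡ 9. So 5^10 ≡ 9 (mod 17).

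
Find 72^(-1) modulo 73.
72

Using Extended Euclidean Algorithm:
gcd(72, 73) = 1
Bezout coefficients: 72 × -1 + 73 × 1 = 1
So 72 × -1 ≡ 1 (mod 73)
The inverse is -1 mod 73 = 72
Verification: 72 × 72 = 5184 = 71 × 73 + 1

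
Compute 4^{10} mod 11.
1

Using successive squaring:
Binary expansion of 10: 1010
Powers of 4 mod 11 (each is the square of the previous):
  4^1 ≡ 4 (mod 11)
  4^2 ≡ 4² = 16 ≡ 5 (mod 11)
  4^4 ≡ 5² = 25 ≡ 3 (mod 11)
  4^8 ≡ 3² = 9 ≡ 9 (mod 11)
10 = 8 + 2, so 4^10 = 4^8 × 4^2 ≡ 9 × 5 (mod 11)
Multiplying step by step:
  9 × 5 = 45 ≡ 1 (mod 11)
Result: 4^10 ≡ 1 (mod 11)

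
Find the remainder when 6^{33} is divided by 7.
By Fermat: 6^{6} ≡ 1 (mod 7). 33 = 5×6 + 3. So 6^{33} ≡ 6^{3} ≡ 6 (mod 7)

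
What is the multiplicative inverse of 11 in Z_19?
7

Using Extended Euclidean Algorithm:
gcd(11, 19) = 1
Bezout coefficients: 11 × 7 + 19 × -4 = 1
So 11 × 7 ≡ 1 (mod 19)
The inverse is 7 mod 19 = 7
Verification: 11 × 7 = 77 = 4 × 19 + 1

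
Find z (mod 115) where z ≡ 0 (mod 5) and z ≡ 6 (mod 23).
M = 5 × 23 = 115. M₁ = 23, y₁ ≡ 2 (mod 5). M₂ = 5, y₂ ≡ 14 (mod 23). z = 0×23×2 + 6×5×14 ≡ 75 (mod 115)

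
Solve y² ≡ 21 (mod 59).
The square roots of 21 mod 59 are 27 and 32. Verify: 27² = 729 ≡ 21 (mod 59)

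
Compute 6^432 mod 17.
Using Fermat: 6^{16} ≡ 1 (mod 17). 432 ≡ 0 (mod 16). So 6^{432} ≡ 6^{0} ≡ 1 (mod 17)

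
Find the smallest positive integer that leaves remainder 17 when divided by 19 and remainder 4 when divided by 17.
M = 19 × 17 = 323. M₁ = 17, y₁ ≡ 9 (mod 19). M₂ = 19, y₂ ≡ 9 (mod 17). y = 17×17×9 + 4×19×9 ≡ 55 (mod 323). The smallest positive such number is 55.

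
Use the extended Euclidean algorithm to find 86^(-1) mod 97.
Extended GCD: 86(44) + 97(-39) = 1. So 86^(-1) ≡ 44 ≡ 44 (mod 97). Verify: 86 × 44 = 3784 ≡ 1 (mod 97)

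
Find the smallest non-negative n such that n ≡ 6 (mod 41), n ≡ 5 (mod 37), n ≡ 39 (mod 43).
23130

Using the Chinese Remainder Theorem:
M = product of moduli = 65231
For equation 1: M_1 = 1591, 1591 ≡ 33 (mod 41), inverse of 1591 mod 41 is 5 (check: 33 × 5 = 165 ≡ 1 (mod 41))
For equation 2: M_2 = 1763, 1763 ≡ 24 (mod 37), inverse of 1763 mod 37 is 17 (check: 24 × 17 = 408 ≡ 1 (mod 37))
For equation 3: M_3 = 1517, 1517 ≡ 12 (mod 43), inverse of 1517 mod 43 is 18 (check: 12 × 18 = 216 ≡ 1 (mod 43))
Combine: n ≡ Σ r_i×M_i×(M_i⁻¹ mod m_i) = 6×1591×5 + 5×1763×17 + 39×1517×18 = 47730 + 149855 + 1064934 = 1262519
1262519 mod 65231 = 23130
n ≡ 23130 (mod 65231)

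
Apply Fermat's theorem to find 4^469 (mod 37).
By Fermat: 4^{36} ≡ 1 (mod 37). 469 ≡ 1 (mod 36). So 4^{469} ≡ 4^{1} ≡ 4 (mod 37)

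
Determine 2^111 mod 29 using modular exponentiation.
Using Fermat: 2^{28} ≡ 1 (mod 29). 111 ≡ 27 (mod 28). So 2^{111} ≡ 2^{27} ≡ 15 (mod 29)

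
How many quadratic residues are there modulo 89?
For prime 89, there are (p-1)/2 = (89-1)/2 = 44 quadratic residues (excluding 0).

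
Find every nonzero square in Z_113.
QRs mod 113: {1, 2, 4, 7, 8, 9, 11, 13, 14, 15, 16, 18, 22, 25, 26, 28, 30, 31, 32, 36, 41, 44, 49, 50, 51, 52, 53, 56, 57, 60, 61, 62, 63, 64, 69, 72, 77, 81, 82, 83, 85, 87, 88, 91, 95, 97, 98, 99, 100, 102, 104, 105, 106, 109, 111, 112}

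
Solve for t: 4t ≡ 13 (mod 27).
10

Since gcd(4, 27) = 1 divides 13, a solution exists.
Multiply both sides by the inverse of 4 mod 27:
  4^(-1) mod 27 = 7
  x ≡ 7 × 13 ≡ 91 ≡ 10 (mod 27)
Verification: 4 × 10 = 40 = 1 × 27 + 13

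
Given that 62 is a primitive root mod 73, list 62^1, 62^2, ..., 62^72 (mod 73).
g^1, g^2, ..., g^{72} mod 73: {62, 48, 56, 41, 60, 70, 33, 2, 51, 23, 39, 9, 47, 67, 66, 4, 29, 46, 5, 18, 21, 61, 59, 8, 58, 19, 10, 36, 42, 49, 45, 16, 43, 38, 20, 72, 11, 25, 17, 32, 13, 3, 40, 71, 22, 50, 34, 64, 26, 6, 7, 69, 44, 27, 68, 55, 52, 12, 14, 65, 15, 54, 63, 37, 31, 24, 28, 57, 30, 35, 53, 1}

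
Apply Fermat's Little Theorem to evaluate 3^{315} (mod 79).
27

By Fermat's Little Theorem, a^(p-1) ≡ 1 (mod p) for prime p and gcd(a, p) = 1
Here p = 79, so 3^78 ≡ 1 (mod 79)
We can reduce the exponent: 315 mod 78 = 3
So 3^315 ≡ 3^3 (mod 79)
Computing: 3^3 mod 79 = 27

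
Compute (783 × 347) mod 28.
17

(783 × 347) = 271701
271701 mod 28 = 17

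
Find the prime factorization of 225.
3^2 × 5^2

Divide by primes starting from smallest:
225 ÷ 3 = 75
75 ÷ 3 = 25
25 ÷ 5 = 5
5 ÷ 5 = 1

225 = 3^2 × 5^2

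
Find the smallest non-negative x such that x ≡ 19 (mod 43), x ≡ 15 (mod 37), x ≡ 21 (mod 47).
53554

Using the Chinese Remainder Theorem:
M = product of moduli = 74777
For equation 1: M_1 = 1739, 1739 ≡ 19 (mod 43), inverse of 1739 mod 43 is 34 (check: 19 × 34 = 646 ≡ 1 (mod 43))
For equation 2: M_2 = 2021, 2021 ≡ 23 (mod 37), inverse of 2021 mod 37 is 29 (check: 23 × 29 = 667 ≡ 1 (mod 37))
For equation 3: M_3 = 1591, 1591 ≡ 40 (mod 47), inverse of 1591 mod 47 is 20 (check: 40 × 20 = 800 ≡ 1 (mod 47))
Combine: x ≡ Σ r_i×M_i×(M_i⁻¹ mod m_i) = 19×1739×34 + 15×2021×29 + 21×1591×20 = 1123394 + 879135 + 668220 = 2670749
2670749 mod 74777 = 53554
x ≡ 53554 (mod 74777)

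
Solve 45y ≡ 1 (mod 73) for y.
13

Using Extended Euclidean Algorithm:
gcd(45, 73) = 1
Bezout coefficients: 45 × 13 + 73 × -8 = 1
So 45 × 13 ≡ 1 (mod 73)
The inverse is 13 mod 73 = 13
Verification: 45 × 13 = 585 = 8 × 73 + 1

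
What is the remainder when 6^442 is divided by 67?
Using Fermat: 6^{66} ≡ 1 (mod 67). 442 ≡ 46 (mod 66). So 6^{442} ≡ 6^{46} ≡ 39 (mod 67)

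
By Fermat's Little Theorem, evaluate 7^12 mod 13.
By Fermat's Little Theorem, 7^{12} ≡ 1 (mod 13) since 13 is prime and gcd(7, 13) = 1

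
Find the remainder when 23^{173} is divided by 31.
By Fermat: 23^{30} ≡ 1 (mod 31). 173 = 5×30 + 23. So 23^{173} ≡ 23^{23} ≡ 15 (mod 31)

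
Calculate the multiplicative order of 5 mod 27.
Powers of 5 mod 27: 5^1≡5, 5^2≡25, 5^3≡17, 5^4≡4, 5^5≡20, 5^6≡19, 5^7≡14, 5^8≡16, 5^9≡26, 5^10≡22, 5^11≡2, 5^12≡10, 5^13≡23, 5^14≡7, 5^15≡8, 5^16≡13, 5^17≡11, 5^18≡1. Order = 18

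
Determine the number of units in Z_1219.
1144

Prime factorization: 1219 = 23 × 53
Using the formula φ(n) = n × Π(1 - 1/p) for each prime factor p:
φ(1219) = 1219 × (1 - 1/23) × (1 - 1/53)
φ(1219) = 1144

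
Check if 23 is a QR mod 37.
By Euler's criterion: 23^{18} ≡ 36 (mod 37). Since this equals -1 (≡ 36), 23 is not a QR.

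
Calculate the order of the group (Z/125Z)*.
100

Prime factorization: 125 = 5^3
Using the formula φ(n) = n × Π(1 - 1/p) for each prime factor p:
φ(125) = 125 × (1 - 1/5)
φ(125) = 100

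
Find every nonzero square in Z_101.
QRs mod 101: {1, 4, 5, 6, 9, 13, 14, 16, 17, 19, 20, 21, 22, 23, 24, 25, 30, 31, 33, 36, 37, 43, 45, 47, 49, 52, 54, 56, 58, 64, 65, 68, 70, 71, 76, 77, 78, 79, 80, 81, 82, 84, 85, 87, 88, 92, 95, 96, 97, 100}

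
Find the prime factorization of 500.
2^2 × 5^3

Divide by primes starting from smallest:
500 ÷ 2 = 250
250 ÷ 2 = 125
125 ÷ 5 = 25
25 ÷ 5 = 5
5 ÷ 5 = 1

500 = 2^2 × 5^3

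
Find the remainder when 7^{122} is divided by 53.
By Fermat: 7^{52} ≡ 1 (mod 53). 122 = 2×52 + 18. So 7^{122} ≡ 7^{18} ≡ 47 (mod 53)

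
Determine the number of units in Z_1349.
1260

Prime factorization: 1349 = 19 × 71
Using the formula φ(n) = n × Π(1 - 1/p) for each prime factor p:
φ(1349) = 1349 × (1 - 1/19) × (1 - 1/71)
φ(1349) = 1260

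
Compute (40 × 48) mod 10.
0

(40 × 48) = 1920
1920 mod 10 = 0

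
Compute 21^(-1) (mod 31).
3

Using Extended Euclidean Algorithm:
gcd(21, 31) = 1
Bezout coefficients: 21 × 3 + 31 × -2 = 1
So 21 × 3 ≡ 1 (mod 31)
The inverse is 3 mod 31 = 3
Verification: 21 × 3 = 63 = 2 × 31 + 1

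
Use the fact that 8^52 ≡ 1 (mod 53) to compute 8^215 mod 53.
By Fermat: 8^{52} ≡ 1 (mod 53). 215 = 4×52 + 7. So 8^{215} ≡ 8^{7} ≡ 48 (mod 53)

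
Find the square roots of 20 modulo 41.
The square roots of 20 mod 41 are 26 and 15. Verify: 26² = 676 ≡ 20 (mod 41)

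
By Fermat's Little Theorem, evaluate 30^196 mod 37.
By Fermat: 30^{36} ≡ 1 (mod 37). 196 = 5×36 + 16. So 30^{196} ≡ 30^{16} ≡ 34 (mod 37)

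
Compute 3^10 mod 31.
10 = 8 + 2 (binary 1010). Repeated squaring mod 31: 3^1 ≡ 3; 3^2 ≡ 3² = 9 ≡ 9; 3^4 ≡ 9² = 81 ≡ 19; 3^8 ≡ 19² = 361 ≡ 20. Multiply: 3^10 = 3^8 × 3^2 ≡ 20 × 9 (mod 31): 20 × 9 = 180 ≡ 25. So 3^10 ≡ 25 (mod 31).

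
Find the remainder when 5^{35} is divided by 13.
By Fermat: 5^{12} ≡ 1 (mod 13). 35 = 2×12 + 11. So 5^{35} ≡ 5^{11} ≡ 8 (mod 13)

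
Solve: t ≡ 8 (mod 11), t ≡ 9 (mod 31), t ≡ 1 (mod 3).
M = 11 × 31 × 3 = 1023. M₁ = 93, y₁ ≡ 9 (mod 11). M₂ = 33, y₂ ≡ 16 (mod 31). M₃ = 341, y₃ ≡ 2 (mod 3). t = 8×93×9 + 9×33×16 + 1×341×2 ≡ 877 (mod 1023)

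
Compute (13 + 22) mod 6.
5

(13 + 22) = 35
35 mod 6 = 5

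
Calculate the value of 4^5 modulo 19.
5 = 4 + 1 (binary 101). Repeated squaring mod 19: 4^1 ≡ 4; 4^2 ≡ 4² = 16 ≡ 16; 4^4 ≡ 16² = 256 ≡ 9. Multiply: 4^5 = 4^4 × 4^1 ≡ 9 × 4 (mod 19): 9 × 4 = 36 ≡ 17. So 4^5 ≡ 17 (mod 19).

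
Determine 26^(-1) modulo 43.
26^(-1) ≡ 5 (mod 43). Verification: 26 × 5 = 130 ≡ 1 (mod 43)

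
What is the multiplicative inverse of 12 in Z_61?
56

Using Extended Euclidean Algorithm:
gcd(12, 61) = 1
Bezout coefficients: 12 × -5 + 61 × 1 = 1
So 12 × -5 ≡ 1 (mod 61)
The inverse is -5 mod 61 = 56
Verification: 12 × 56 = 672 = 11 × 61 + 1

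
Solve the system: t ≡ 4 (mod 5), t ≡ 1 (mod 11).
M = 5 × 11 = 55. M₁ = 11, y₁ ≡ 1 (mod 5). M₂ = 5, y₂ ≡ 9 (mod 11). t = 4×11×1 + 1×5×9 ≡ 34 (mod 55)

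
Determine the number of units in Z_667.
616

Prime factorization: 667 = 23 × 29
Using the formula φ(n) = n × Π(1 - 1/p) for each prime factor p:
φ(667) = 667 × (1 - 1/23) × (1 - 1/29)
φ(667) = 616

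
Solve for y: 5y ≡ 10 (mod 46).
2

Since gcd(5, 46) = 1 divides 10, a solution exists.
Multiply both sides by the inverse of 5 mod 46:
  5^(-1) mod 46 = 37
  x ≡ 37 × 10 ≡ 370 ≡ 2 (mod 46)
Verification: 5 × 2 = 10 = 0 × 46 + 10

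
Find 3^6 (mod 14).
6 = 4 + 2 (binary 110). Repeated squaring mod 14: 3^1 ≡ 3; 3^2 ≡ 3² = 9 ≡ 9; 3^4 ≡ 9² = 81 ≡ 11. Multiply: 3^6 = 3^4 × 3^2 ≡ 11 × 9 (mod 14): 11 × 9 = 99 ≡ 1. So 3^6 ≡ 1 (mod 14).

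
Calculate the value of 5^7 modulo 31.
7 = 4 + 2 + 1 (binary 111). Repeated squaring mod 31: 5^1 ≡ 5; 5^2 ≡ 5² = 25 ≡ 25; 5^4 ≡ 25² = 625 ≡ 5. Multiply: 5^7 = 5^4 × 5^2 × 5^1 ≡ 5 × 25 × 5 (mod 31): 5 × 25 = 125 ≡ 1; 1 × 5 = 5 ≡ 5. So 5^7 ≡ 5 (mod 31).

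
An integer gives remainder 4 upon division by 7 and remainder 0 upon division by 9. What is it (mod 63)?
M = 7 × 9 = 63. M₁ = 9, y₁ ≡ 4 (mod 7). M₂ = 7, y₂ ≡ 4 (mod 9). t = 4×9×4 + 0×7×4 ≡ 18 (mod 63). The smallest positive such number is 18.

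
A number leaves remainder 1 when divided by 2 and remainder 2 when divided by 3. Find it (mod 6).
M = 2 × 3 = 6. M₁ = 3, y₁ ≡ 1 (mod 2). M₂ = 2, y₂ ≡ 2 (mod 3). z = 1×3×1 + 2×2×2 ≡ 5 (mod 6)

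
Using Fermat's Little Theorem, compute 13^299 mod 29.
By Fermat: 13^{28} ≡ 1 (mod 29). 299 ≡ 19 (mod 28). So 13^{299} ≡ 13^{19} ≡ 6 (mod 29)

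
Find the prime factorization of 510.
2 × 3 × 5 × 17

Divide by primes starting from smallest:
510 ÷ 2 = 255
255 ÷ 3 = 85
85 ÷ 5 = 17
17 ÷ 17 = 1

510 = 2 × 3 × 5 × 17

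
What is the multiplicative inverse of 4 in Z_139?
4^(-1) ≡ 35 (mod 139). Verification: 4 × 35 = 140 ≡ 1 (mod 139)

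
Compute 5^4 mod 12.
4 = 4 (binary 100). Repeated squaring mod 12: 5^1 ≡ 5; 5^2 ≡ 5² = 25 ≡ 1; 5^4 ≡ 1² = 1 ≡ 1. So 5^4 ≡ 1 (mod 12).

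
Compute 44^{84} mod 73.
65

Using successive squaring:
Binary expansion of 84: 1010100
Powers of 44 mod 73 (each is the square of the previous):
  44^1 ≡ 44 (mod 73)
  44^2 ≡ 44² = 1936 ≡ 38 (mod 73)
  44^4 ≡ 38² = 1444 ≡ 57 (mod 73)
  44^8 ≡ 57² = 3249 ≡ 37 (mod 73)
  44^16 ≡ 37² = 1369 ≡ 55 (mod 73)
  44^32 ≡ 55² = 3025 ≡ 32 (mod 73)
  44^64 ≡ 32² = 1024 ≡ 2 (mod 73)
84 = 64 + 16 + 4, so 44^84 = 44^64 × 44^16 × 44^4 ≡ 2 × 55 × 57 (mod 73)
Multiplying step by step:
  2 × 55 = 110 ≡ 37 (mod 73)
  37 × 57 = 2109 ≡ 65 (mod 73)
Result: 44^84 ≡ 65 (mod 73)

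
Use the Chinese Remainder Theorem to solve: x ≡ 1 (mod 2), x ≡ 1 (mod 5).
1

Using the Chinese Remainder Theorem:
M = product of moduli = 10
For equation 1: M_1 = 5, 5 ≡ 1 (mod 2), inverse of 5 mod 2 is 1 (check: 1 × 1 = 1 ≡ 1 (mod 2))
For equation 2: M_2 = 2, 2 ≡ 2 (mod 5), inverse of 2 mod 5 is 3 (check: 2 × 3 = 6 ≡ 1 (mod 5))
Combine: x ≡ Σ r_i×M_i×(M_i⁻¹ mod m_i) = 1×5×1 + 1×2×3 = 5 + 6 = 11
11 mod 10 = 1
x ≡ 1 (mod 10)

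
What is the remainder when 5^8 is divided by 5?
5 ≡ 0 (mod 5). 8 = 8 (binary 1000). Repeated squaring mod 5: 0^1 ≡ 0; 0^2 ≡ 0² = 0 ≡ 0; 0^4 ≡ 0² = 0 ≡ 0; 0^8 ≡ 0² = 0 ≡ 0. So 5^8 ≡ 0 (mod 5).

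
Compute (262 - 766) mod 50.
46

(262 - 766) = -504
-504 mod 50 = 46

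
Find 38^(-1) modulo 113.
3

Using Extended Euclidean Algorithm:
gcd(38, 113) = 1
Bezout coefficients: 38 × 3 + 113 × -1 = 1
So 38 × 3 ≡ 1 (mod 113)
The inverse is 3 mod 113 = 3
Verification: 38 × 3 = 114 = 1 × 113 + 1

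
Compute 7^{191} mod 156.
67

Using successive squaring:
Binary expansion of 191: 10111111
Powers of 7 mod 156 (each is the square of the previous):
  7^1 ≡ 7 (mod 156)
  7^2 ≡ 7² = 49 ≡ 49 (mod 156)
  7^4 ≡ 49² = 2401 ≡ 61 (mod 156)
  7^8 ≡ 61² = 3721 ≡ 133 (mod 156)
  7^16 ≡ 133² = 17689 ≡ 61 (mod 156)
  7^32 ≡ 61² = 3721 ≡ 133 (mod 156)
  7^64 ≡ 133² = 17689 ≡ 61 (mod 156)
  7^128 ≡ 61² = 3721 ≡ 133 (mod 156)
191 = 128 + 32 + 16 + 8 + 4 + 2 + 1, so 7^191 = 7^128 × 7^32 × 7^16 × 7^8 × 7^4 × 7^2 × 7^1 ≡ 133 × 133 × 61 × 133 × 61 × 49 × 7 (mod 156)
Multiplying step by step:
  133 × 133 = 17689 ≡ 61 (mod 156)
  61 × 61 = 3721 ≡ 133 (mod 156)
  133 × 133 = 17689 ≡ 61 (mod 156)
  61 × 61 = 3721 ≡ 133 (mod 156)
  133 × 49 = 6517 ≡ 121 (mod 156)
  121 × 7 = 847 ≡ 67 (mod 156)
Result: 7^191 ≡ 67 (mod 156)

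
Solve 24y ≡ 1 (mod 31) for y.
24^(-1) ≡ 22 (mod 31). Verification: 24 × 22 = 528 ≡ 1 (mod 31)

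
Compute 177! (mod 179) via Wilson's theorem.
(178)! = (177)! × (178) ≡ -1 (mod 179). So (177)! ≡ -1 × (178)^(-1) ≡ (-1)×(-1) = 1 (mod 179)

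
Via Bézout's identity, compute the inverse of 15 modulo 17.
Extended GCD: 15(8) + 17(-7) = 1. So 15^(-1) ≡ 8 ≡ 8 (mod 17). Verify: 15 × 8 = 120 ≡ 1 (mod 17)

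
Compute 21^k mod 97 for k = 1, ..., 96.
g^1, g^2, ..., g^{96} mod 97: {21, 53, 46, 93, 13, 79, 10, 16, 45, 72, 57, 33, 14, 3, 63, 62, 41, 85, 39, 43, 30, 48, 38, 22, 74, 2, 42, 9, 92, 89, 26, 61, 20, 32, 90, 47, 17, 66, 28, 6, 29, 27, 82, 73, 78, 86, 60, 96, 76, 44, 51, 4, 84, 18, 87, 81, 52, 25, 40, 64, 83, 94, 34, 35, 56, 12, 58, 54, 67, 49, 59, 75, 23, 95, 55, 88, 5, 8, 71, 36, 77, 65, 7, 50, 80, 31, 69, 91, 68, 70, 15, 24, 19, 11, 37, 1}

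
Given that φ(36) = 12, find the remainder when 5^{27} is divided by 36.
By Euler: 5^{12} ≡ 1 (mod 36) since gcd(5, 36) = 1. 27 = 2×12 + 3. So 5^{27} ≡ 5^{3} ≡ 17 (mod 36)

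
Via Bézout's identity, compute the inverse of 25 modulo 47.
Extended GCD: 25(-15) + 47(8) = 1. So 25^(-1) ≡ 32 ≡ 32 (mod 47). Verify: 25 × 32 = 800 ≡ 1 (mod 47)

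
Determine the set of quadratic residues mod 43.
QRs mod 43: {1, 4, 6, 9, 10, 11, 13, 14, 15, 16, 17, 21, 23, 24, 25, 31, 35, 36, 38, 40, 41}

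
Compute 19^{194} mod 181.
180

Using successive squaring:
Binary expansion of 194: 11000010
Powers of 19 mod 181 (each is the square of the previous):
  19^1 ≡ 19 (mod 181)
  19^2 ≡ 19² = 361 ≡ 180 (mod 181)
  19^4 ≡ 180² = 32400 ≡ 1 (mod 181)
  19^8 ≡ 1² = 1 ≡ 1 (mod 181)
  19^16 ≡ 1² = 1 ≡ 1 (mod 181)
  19^32 ≡ 1² = 1 ≡ 1 (mod 181)
  19^64 ≡ 1² = 1 ≡ 1 (mod 181)
  19^128 ≡ 1² = 1 ≡ 1 (mod 181)
194 = 128 + 64 + 2, so 19^194 = 19^128 × 19^64 × 19^2 ≡ 1 × 1 × 180 (mod 181)
Multiplying step by step:
  1 × 1 = 1 ≡ 1 (mod 181)
  1 × 180 = 180 ≡ 180 (mod 181)
Result: 19^194 ≡ 180 (mod 181)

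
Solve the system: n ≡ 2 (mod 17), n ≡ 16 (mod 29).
M = 17 × 29 = 493. M₁ = 29, y₁ ≡ 10 (mod 17). M₂ = 17, y₂ ≡ 12 (mod 29). n = 2×29×10 + 16×17×12 ≡ 393 (mod 493)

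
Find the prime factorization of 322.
2 × 7 × 23

Divide by primes starting from smallest:
322 ÷ 2 = 161
161 ÷ 7 = 23
23 ÷ 23 = 1

322 = 2 × 7 × 23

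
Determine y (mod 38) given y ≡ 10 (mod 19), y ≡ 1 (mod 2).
29

Using the Chinese Remainder Theorem:
M = product of moduli = 38
For equation 1: M_1 = 2, 2 ≡ 2 (mod 19), inverse of 2 mod 19 is 10 (check: 2 × 10 = 20 ≡ 1 (mod 19))
For equation 2: M_2 = 19, 19 ≡ 1 (mod 2), inverse of 19 mod 2 is 1 (check: 1 × 1 = 1 ≡ 1 (mod 2))
Combine: y ≡ Σ r_i×M_i×(M_i⁻¹ mod m_i) = 10×2×10 + 1×19×1 = 200 + 19 = 219
219 mod 38 = 29
y ≡ 29 (mod 38)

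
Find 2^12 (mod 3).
Using Fermat: 2^{2} ≡ 1 (mod 3). 12 ≡ 0 (mod 2). So 2^{12} ≡ 2^{0} ≡ 1 (mod 3)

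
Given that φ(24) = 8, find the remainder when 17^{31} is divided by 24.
By Euler: 17^{8} ≡ 1 (mod 24) since gcd(17, 24) = 1. 31 = 3×8 + 7. So 17^{31} ≡ 17^{7} ≡ 17 (mod 24)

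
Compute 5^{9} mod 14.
13

Using successive squaring:
Binary expansion of 9: 1001
Powers of 5 mod 14 (each is the square of the previous):
  5^1 ≡ 5 (mod 14)
  5^2 ≡ 5² = 25 ≡ 11 (mod 14)
  5^4 ≡ 11² = 121 ≡ 9 (mod 14)
  5^8 ≡ 9² = 81 ≡ 11 (mod 14)
9 = 8 + 1, so 5^9 = 5^8 × 5^1 ≡ 11 × 5 (mod 14)
Multiplying step by step:
  11 × 5 = 55 ≡ 13 (mod 14)
Result: 5^9 ≡ 13 (mod 14)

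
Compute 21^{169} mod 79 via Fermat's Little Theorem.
1

By Fermat's Little Theorem, a^(p-1) ≡ 1 (mod p) for prime p and gcd(a, p) = 1
Here p = 79, so 21^78 ≡ 1 (mod 79)
We can reduce the exponent: 169 mod 78 = 13
So 21^169 ≡ 21^13 (mod 79)
Computing: 21^13 mod 79 = 1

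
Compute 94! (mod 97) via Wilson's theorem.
(96)! = (94)! × (95) × (96) ≡ -1 (mod 97). So (94)! ≡ -1 × [(96)(95)]^(-1) ≡ 48 (mod 97)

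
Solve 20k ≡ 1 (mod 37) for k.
20^(-1) ≡ 13 (mod 37). Verification: 20 × 13 = 260 ≡ 1 (mod 37)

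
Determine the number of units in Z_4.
2

Prime factorization: 4 = 2^2
Using the formula φ(n) = n × Π(1 - 1/p) for each prime factor p:
φ(4) = 4 × (1 - 1/2)
φ(4) = 2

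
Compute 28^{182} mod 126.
28

Using successive squaring:
Binary expansion of 182: 10110110
Powers of 28 mod 126 (each is the square of the previous):
  28^1 ≡ 28 (mod 126)
  28^2 ≡ 28² = 784 ≡ 28 (mod 126)
  28^4 ≡ 28² = 784 ≡ 28 (mod 126)
  28^8 ≡ 28² = 784 ≡ 28 (mod 126)
  28^16 ≡ 28² = 784 ≡ 28 (mod 126)
  28^32 ≡ 28² = 784 ≡ 28 (mod 126)
  28^64 ≡ 28² = 784 ≡ 28 (mod 126)
  28^128 ≡ 28² = 784 ≡ 28 (mod 126)
182 = 128 + 32 + 16 + 4 + 2, so 28^182 = 28^128 × 28^32 × 28^16 × 28^4 × 28^2 ≡ 28 × 28 × 28 × 28 × 28 (mod 126)
Multiplying step by step:
  28 × 28 = 784 ≡ 28 (mod 126)
  28 × 28 = 784 ≡ 28 (mod 126)
  28 × 28 = 784 ≡ 28 (mod 126)
  28 × 28 = 784 ≡ 28 (mod 126)
Result: 28^182 ≡ 28 (mod 126)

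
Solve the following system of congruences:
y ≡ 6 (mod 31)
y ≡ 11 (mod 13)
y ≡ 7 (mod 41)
6485

Using the Chinese Remainder Theorem:
M = product of moduli = 16523
For equation 1: M_1 = 533, 533 ≡ 6 (mod 31), inverse of 533 mod 31 is 26 (check: 6 × 26 = 156 ≡ 1 (mod 31))
For equation 2: M_2 = 1271, 1271 ≡ 10 (mod 13), inverse of 1271 mod 13 is 4 (check: 10 × 4 = 40 ≡ 1 (mod 13))
For equation 3: M_3 = 403, 403 ≡ 34 (mod 41), inverse of 403 mod 41 is 35 (check: 34 × 35 = 1190 ≡ 1 (mod 41))
Combine: y ≡ Σ r_i×M_i×(M_i⁻¹ mod m_i) = 6×533×26 + 11×1271×4 + 7×403×35 = 83148 + 55924 + 98735 = 237807
237807 mod 16523 = 6485
y ≡ 6485 (mod 16523)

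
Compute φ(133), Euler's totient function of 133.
108

Prime factorization: 133 = 7 × 19
Using the formula φ(n) = n × Π(1 - 1/p) for each prime factor p:
φ(133) = 133 × (1 - 1/7) × (1 - 1/19)
φ(133) = 108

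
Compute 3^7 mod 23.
7 = 4 + 2 + 1 (binary 111). Repeated squaring mod 23: 3^1 ≡ 3; 3^2 ≡ 3² = 9 ≡ 9; 3^4 ≡ 9² = 81 ≡ 12. Multiply: 3^7 = 3^4 × 3^2 × 3^1 ≡ 12 × 9 × 3 (mod 23): 12 × 9 = 108 ≡ 16; 16 × 3 = 48 ≡ 2. So 3^7 ≡ 2 (mod 23).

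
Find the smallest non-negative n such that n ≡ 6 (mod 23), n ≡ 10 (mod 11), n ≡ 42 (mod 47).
5917

Using the Chinese Remainder Theorem:
M = product of moduli = 11891
For equation 1: M_1 = 517, 517 ≡ 11 (mod 23), inverse of 517 mod 23 is 21 (check: 11 × 21 = 231 ≡ 1 (mod 23))
For equation 2: M_2 = 1081, 1081 ≡ 3 (mod 11), inverse of 1081 mod 11 is 4 (check: 3 × 4 = 12 ≡ 1 (mod 11))
For equation 3: M_3 = 253, 253 ≡ 18 (mod 47), inverse of 253 mod 47 is 34 (check: 18 × 34 = 612 ≡ 1 (mod 47))
Combine: n ≡ Σ r_i×M_i×(M_i⁻¹ mod m_i) = 6×517×21 + 10×1081×4 + 42×253×34 = 65142 + 43240 + 361284 = 469666
469666 mod 11891 = 5917
n ≡ 5917 (mod 11891)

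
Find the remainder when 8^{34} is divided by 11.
By Fermat: 8^{10} ≡ 1 (mod 11). 34 = 3×10 + 4. So 8^{34} ≡ 8^{4} ≡ 4 (mod 11)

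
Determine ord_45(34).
Powers of 34 mod 45: 34^1≡34, 34^2≡31, 34^3≡19, 34^4≡16, 34^5≡4, 34^6≡1. Order = 6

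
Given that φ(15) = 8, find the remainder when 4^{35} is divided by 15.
By Euler: 4^{8} ≡ 1 (mod 15) since gcd(4, 15) = 1. 35 = 4×8 + 3. So 4^{35} ≡ 4^{3} ≡ 4 (mod 15)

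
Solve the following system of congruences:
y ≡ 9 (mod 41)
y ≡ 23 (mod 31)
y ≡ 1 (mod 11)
7184

Using the Chinese Remainder Theorem:
M = product of moduli = 13981
For equation 1: M_1 = 341, 341 ≡ 13 (mod 41), inverse of 341 mod 41 is 19 (check: 13 × 19 = 247 ≡ 1 (mod 41))
For equation 2: M_2 = 451, 451 ≡ 17 (mod 31), inverse of 451 mod 31 is 11 (check: 17 × 11 = 187 ≡ 1 (mod 31))
For equation 3: M_3 = 1271, 1271 ≡ 6 (mod 11), inverse of 1271 mod 11 is 2 (check: 6 × 2 = 12 ≡ 1 (mod 11))
Combine: y ≡ Σ r_i×M_i×(M_i⁻¹ mod m_i) = 9×341×19 + 23×451×11 + 1×1271×2 = 58311 + 114103 + 2542 = 174956
174956 mod 13981 = 7184
y ≡ 7184 (mod 13981)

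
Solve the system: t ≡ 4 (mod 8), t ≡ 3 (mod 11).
M = 8 × 11 = 88. M₁ = 11, y₁ ≡ 3 (mod 8). M₂ = 8, y₂ ≡ 7 (mod 11). t = 4×11×3 + 3×8×7 ≡ 36 (mod 88)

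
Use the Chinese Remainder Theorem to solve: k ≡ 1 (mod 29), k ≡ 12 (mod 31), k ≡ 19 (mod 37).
17372

Using the Chinese Remainder Theorem:
M = product of moduli = 33263
For equation 1: M_1 = 1147, 1147 ≡ 16 (mod 29), inverse of 1147 mod 29 is 20 (check: 16 × 20 = 320 ≡ 1 (mod 29))
For equation 2: M_2 = 1073, 1073 ≡ 19 (mod 31), inverse of 1073 mod 31 is 18 (check: 19 × 18 = 342 ≡ 1 (mod 31))
For equation 3: M_3 = 899, 899 ≡ 11 (mod 37), inverse of 899 mod 37 is 27 (check: 11 × 27 = 297 ≡ 1 (mod 37))
Combine: k ≡ Σ r_i×M_i×(M_i⁻¹ mod m_i) = 1×1147×20 + 12×1073×18 + 19×899×27 = 22940 + 231768 + 461187 = 715895
715895 mod 33263 = 17372
k ≡ 17372 (mod 33263)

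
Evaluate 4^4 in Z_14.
4 = 4 (binary 100). Repeated squaring mod 14: 4^1 ≡ 4; 4^2 ≡ 4² = 16 ≡ 2; 4^4 ≡ 2² = 4 ≡ 4. So 4^4 ≡ 4 (mod 14).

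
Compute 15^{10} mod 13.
10

Using successive squaring:
Binary expansion of 10: 1010
Powers of 15 mod 13 (each is the square of the previous):
  15^1 ≡ 2 (mod 13)
  15^2 ≡ 2² = 4 ≡ 4 (mod 13)
  15^4 ≡ 4² = 16 ≡ 3 (mod 13)
  15^8 ≡ 3² = 9 ≡ 9 (mod 13)
10 = 8 + 2, so 15^10 = 15^8 × 15^2 ≡ 9 × 4 (mod 13)
Multiplying step by step:
  9 × 4 = 36 ≡ 10 (mod 13)
Result: 15^10 ≡ 10 (mod 13)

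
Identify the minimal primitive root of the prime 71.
p - 1 = 70 has prime divisors 2, 5, 7. h is a primitive root mod 71 iff h^(70/q) ≢ 1 (mod 71) for each such q.
h = 2: 2^35 ≡ 1, 2^14 ≡ 54, 2^10 ≡ 30 (mod 71); 2^35 ≡ 1, so not a primitive root.
h = 3: 3^35 ≡ 1, 3^14 ≡ 54, 3^10 ≡ 48 (mod 71); 3^35 ≡ 1, so not a primitive root.
h = 4: 4^35 ≡ 1, 4^14 ≡ 5, 4^10 ≡ 48 (mod 71); 4^35 ≡ 1, so not a primitive root.
h = 5: 5^35 ≡ 1, 5^14 ≡ 57, 5^10 ≡ 1 (mod 71); 5^35 ≡ 1, so not a primitive root.
h = 6: 6^35 ≡ 1, 6^14 ≡ 5, 6^10 ≡ 20 (mod 71); 6^35 ≡ 1, so not a primitive root.
h = 7: 7^35 ≡ 70, 7^14 ≡ 54, 7^10 ≡ 45 (mod 71); none is 1, so 7 has order 70 and is a primitive root.
The smallest primitive root mod 71 is g = 7.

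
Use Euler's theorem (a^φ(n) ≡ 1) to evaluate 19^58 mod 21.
By Euler: 19^{12} ≡ 1 (mod 21) since gcd(19, 21) = 1. 58 = 4×12 + 10. So 19^{58} ≡ 19^{10} ≡ 16 (mod 21)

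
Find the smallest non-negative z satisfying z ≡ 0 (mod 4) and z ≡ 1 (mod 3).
M = 4 × 3 = 12. M₁ = 3, y₁ ≡ 3 (mod 4). M₂ = 4, y₂ ≡ 1 (mod 3). z = 0×3×3 + 1×4×1 ≡ 4 (mod 12)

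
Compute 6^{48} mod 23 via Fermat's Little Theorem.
8

By Fermat's Little Theorem, a^(p-1) ≡ 1 (mod p) for prime p and gcd(a, p) = 1
Here p = 23, so 6^22 ≡ 1 (mod 23)
We can reduce the exponent: 48 mod 22 = 4
So 6^48 ≡ 6^4 (mod 23)
Computing: 6^4 mod 23 = 8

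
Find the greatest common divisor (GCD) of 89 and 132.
1

Using the Euclidean algorithm:
89 = 0 × 132 + 89
132 = 1 × 89 + 43
89 = 2 × 43 + 3
43 = 14 × 3 + 1
3 = 3 × 1 + 0

GCD(89, 132) = 1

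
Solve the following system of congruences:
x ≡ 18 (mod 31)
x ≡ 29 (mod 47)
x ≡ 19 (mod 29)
31049

Using the Chinese Remainder Theorem:
M = product of moduli = 42253
For equation 1: M_1 = 1363, 1363 ≡ 30 (mod 31), inverse of 1363 mod 31 is 30 (check: 30 × 30 = 900 ≡ 1 (mod 31))
For equation 2: M_2 = 899, 899 ≡ 6 (mod 47), inverse of 899 mod 47 is 8 (check: 6 × 8 = 48 ≡ 1 (mod 47))
For equation 3: M_3 = 1457, 1457 ≡ 7 (mod 29), inverse of 1457 mod 29 is 25 (check: 7 × 25 = 175 ≡ 1 (mod 29))
Combine: x ≡ Σ r_i×M_i×(M_i⁻¹ mod m_i) = 18×1363×30 + 29×899×8 + 19×1457×25 = 736020 + 208568 + 692075 = 1636663
1636663 mod 42253 = 31049
x ≡ 31049 (mod 42253)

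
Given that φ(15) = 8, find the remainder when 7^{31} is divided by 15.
By Euler: 7^{8} ≡ 1 (mod 15) since gcd(7, 15) = 1. 31 = 3×8 + 7. So 7^{31} ≡ 7^{7} ≡ 13 (mod 15)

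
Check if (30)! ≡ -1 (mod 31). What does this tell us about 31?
(30)! mod 31 = 30. Since this equals -1 (mod 31), Wilson confirms 31 is prime.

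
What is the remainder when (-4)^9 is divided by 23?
(-4) ≡ 19 (mod 23). 9 = 8 + 1 (binary 1001). Repeated squaring mod 23: 19^1 ≡ 19; 19^2 ≡ 19² = 361 ≡ 16; 19^4 ≡ 16² = 256 ≡ 3; 19^8 ≡ 3² = 9 ≡ 9. Multiply: (-4)^9 ≡ 19^8 × 19^1 ≡ 9 × 19 (mod 23): 9 × 19 = 171 ≡ 10. So (-4)^9 ≡ 10 (mod 23).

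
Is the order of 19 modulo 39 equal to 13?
No, the actual order is 12, not 13.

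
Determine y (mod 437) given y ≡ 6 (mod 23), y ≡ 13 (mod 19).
374

Using the Chinese Remainder Theorem:
M = product of moduli = 437
For equation 1: M_1 = 19, 19 ≡ 19 (mod 23), inverse of 19 mod 23 is 17 (check: 19 × 17 = 323 ≡ 1 (mod 23))
For equation 2: M_2 = 23, 23 ≡ 4 (mod 19), inverse of 23 mod 19 is 5 (check: 4 × 5 = 20 ≡ 1 (mod 19))
Combine: y ≡ Σ r_i×M_i×(M_i⁻¹ mod m_i) = 6×19×17 + 13×23×5 = 1938 + 1495 = 3433
3433 mod 437 = 374
y ≡ 374 (mod 437)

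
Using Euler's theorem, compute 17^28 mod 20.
By Euler: 17^{8} ≡ 1 (mod 20) since gcd(17, 20) = 1. 28 = 3×8 + 4. So 17^{28} ≡ 17^{4} ≡ 1 (mod 20)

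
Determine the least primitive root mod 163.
p - 1 = 162 has prime divisors 2, 3. h is a primitive root mod 163 iff h^(162/q) ≢ 1 (mod 163) for each such q.
h = 2: 2^81 ≡ 162, 2^54 ≡ 104 (mod 163); none is 1, so 2 has order 162 and is a primitive root.
The smallest primitive root mod 163 is g = 2.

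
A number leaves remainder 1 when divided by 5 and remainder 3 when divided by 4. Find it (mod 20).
M = 5 × 4 = 20. M₁ = 4, y₁ ≡ 4 (mod 5). M₂ = 5, y₂ ≡ 1 (mod 4). t = 1×4×4 + 3×5×1 ≡ 11 (mod 20)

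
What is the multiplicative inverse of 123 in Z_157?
123^(-1) ≡ 60 (mod 157). Verification: 123 × 60 = 7380 ≡ 1 (mod 157)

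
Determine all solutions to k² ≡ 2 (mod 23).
The square roots of 2 mod 23 are 18 and 5. Verify: 18² = 324 ≡ 2 (mod 23)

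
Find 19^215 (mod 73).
Using Fermat: 19^{72} ≡ 1 (mod 73). 215 ≡ 71 (mod 72). So 19^{215} ≡ 19^{71} ≡ 50 (mod 73)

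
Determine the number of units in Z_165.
80

Prime factorization: 165 = 3 × 5 × 11
Using the formula φ(n) = n × Π(1 - 1/p) for each prime factor p:
φ(165) = 165 × (1 - 1/3) × (1 - 1/5) × (1 - 1/11)
φ(165) = 80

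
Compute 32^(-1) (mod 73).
16

Using Extended Euclidean Algorithm:
gcd(32, 73) = 1
Bezout coefficients: 32 × 16 + 73 × -7 = 1
So 32 × 16 ≡ 1 (mod 73)
The inverse is 16 mod 73 = 16
Verification: 32 × 16 = 512 = 7 × 73 + 1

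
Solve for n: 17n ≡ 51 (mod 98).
3

Since gcd(17, 98) = 1 divides 51, a solution exists.
Multiply both sides by the inverse of 17 mod 98:
  17^(-1) mod 98 = 75
  x ≡ 75 × 51 ≡ 3825 ≡ 3 (mod 98)
Verification: 17 × 3 = 51 = 0 × 98 + 51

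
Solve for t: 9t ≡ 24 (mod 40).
16

Since gcd(9, 40) = 1 divides 24, a solution exists.
Multiply both sides by the inverse of 9 mod 40:
  9^(-1) mod 40 = 9
  x ≡ 9 × 24 ≡ 216 ≡ 16 (mod 40)
Verification: 9 × 16 = 144 = 3 × 40 + 24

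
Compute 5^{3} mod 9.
8

Using successive squaring:
Binary expansion of 3: 11
Powers of 5 mod 9 (each is the square of the previous):
  5^1 ≡ 5 (mod 9)
  5^2 ≡ 5² = 25 ≡ 7 (mod 9)
3 = 2 + 1, so 5^3 = 5^2 × 5^1 ≡ 7 × 5 (mod 9)
Multiplying step by step:
  7 × 5 = 35 ≡ 8 (mod 9)
Result: 5^3 ≡ 8 (mod 9)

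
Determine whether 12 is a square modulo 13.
By Euler's criterion: 12^{6} ≡ 1 (mod 13). Since this equals 1, 12 is a QR.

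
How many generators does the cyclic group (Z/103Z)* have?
32

The number of primitive roots modulo p is φ(p-1) = φ(102)
φ(102) = 32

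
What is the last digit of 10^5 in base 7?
10 ≡ 3 (mod 7). 5 = 4 + 1 (binary 101). Repeated squaring mod 7: 3^1 ≡ 3; 3^2 ≡ 3² = 9 ≡ 2; 3^4 ≡ 2² = 4 ≡ 4. Multiply: 10^5 ≡ 3^4 × 3^1 ≡ 4 × 3 (mod 7): 4 × 3 = 12 ≡ 5. So 10^5 ≡ 5 (mod 7).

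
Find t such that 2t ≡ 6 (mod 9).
3

Since gcd(2, 9) = 1 divides 6, a solution exists.
Multiply both sides by the inverse of 2 mod 9:
  2^(-1) mod 9 = 5
  x ≡ 5 × 6 ≡ 30 ≡ 3 (mod 9)
Verification: 2 × 3 = 6 = 0 × 9 + 6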